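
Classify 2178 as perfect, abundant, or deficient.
abundant

Proper divisors of 2178: sum = 1 + 2 + 3 + 6 + 9 + 11 + 18 + 22 + ... + 242 + 363 + 726 + 1089 (17 divisors) = 3009
Since 3009 > 2178, 2178 is abundant.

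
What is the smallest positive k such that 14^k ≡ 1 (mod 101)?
10

101 is prime, so ord(14) divides φ(101) = 100.
Divisors of 100: 1, 2, 4, 5, 10, 20, 25, 50, 100.
Repeated squaring: 14^1 ≡ 14, 14^2 ≡ 95, 14^4 ≡ 36, 14^8 ≡ 84, 14^16 ≡ 87, 14^32 ≡ 95, 14^64 ≡ 36 (mod 101).
Test 14^d mod 101 for each divisor d in increasing order:
14^1 ≡ 14
14^2 ≡ 95
14^4 ≡ 36
14^5 = 14^4·14^1 ≡ 100
14^10 = 14^8·14^2 ≡ 1  ← first divisor giving 1
The order is 10.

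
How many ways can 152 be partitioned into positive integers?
49686288421

p(n) counts ways to write n as a sum of positive integers (order ignored).
Euler's pentagonal recurrence: p(k) = p(k-1) + p(k-2) - p(k-5) - p(k-7) + p(k-12) + p(k-15) - ... (offsets j(3j∓1)/2, signs ++--, p(0)=1, p(<0)=0).
DP table for k = 0..151: p(0)=1, p(1)=1, p(2)=2, p(3)=3, p(4)=5, p(5)=7, p(6)=11, p(7)=15, p(8)=22, p(9)=30, p(10)=42, p(11)=56, p(12)=77, p(13)=101, p(14)=135, p(15)=176, p(16)=231, p(17)=297, p(18)=385, p(19)=490, p(20)=627, p(21)=792, p(22)=1002, p(23)=1255, p(24)=1575, p(25)=1958, p(26)=2436, p(27)=3010, p(28)=3718, p(29)=4565, p(30)=5604, p(31)=6842, p(32)=8349, p(33)=10143, p(34)=12310, p(35)=14883, p(36)=17977, p(37)=21637, p(38)=26015, p(39)=31185, p(40)=37338, p(41)=44583, p(42)=53174, p(43)=63261, p(44)=75175, p(45)=89134, p(46)=105558, p(47)=124754, p(48)=147273, p(49)=173525, p(50)=204226, p(51)=239943, p(52)=281589, p(53)=329931, p(54)=386155, p(55)=451276, p(56)=526823, p(57)=614154, p(58)=715220, p(59)=831820, p(60)=966467, p(61)=1121505, p(62)=1300156, p(63)=1505499, p(64)=1741630, p(65)=2012558, p(66)=2323520, p(67)=2679689, p(68)=3087735, p(69)=3554345, p(70)=4087968, p(71)=4697205, p(72)=5392783, p(73)=6185689, p(74)=7089500, p(75)=8118264, p(76)=9289091, p(77)=10619863, p(78)=12132164, p(79)=13848650, p(80)=15796476, p(81)=18004327, p(82)=20506255, p(83)=23338469, p(84)=26543660, p(85)=30167357, p(86)=34262962, p(87)=38887673, p(88)=44108109, p(89)=49995925, p(90)=56634173, p(91)=64112359, p(92)=72533807, p(93)=82010177, p(94)=92669720, p(95)=104651419, p(96)=118114304, p(97)=133230930, p(98)=150198136, p(99)=169229875, p(100)=190569292, p(101)=214481126, p(102)=241265379, p(103)=271248950, p(104)=304801365, p(105)=342325709, p(106)=384276336, p(107)=431149389, p(108)=483502844, p(109)=541946240, p(110)=607163746, p(111)=679903203, p(112)=761002156, p(113)=851376628, p(114)=952050665, p(115)=1064144451, p(116)=1188908248, p(117)=1327710076, p(118)=1482074143, p(119)=1653668665, p(120)=1844349560, p(121)=2056148051, p(122)=2291320912, p(123)=2552338241, p(124)=2841940500, p(125)=3163127352, p(126)=3519222692, p(127)=3913864295, p(128)=4351078600, p(129)=4835271870, p(130)=5371315400, p(131)=5964539504, p(132)=6620830889, p(133)=7346629512, p(134)=8149040695, p(135)=9035836076, p(136)=10015581680, p(137)=11097645016, p(138)=12292341831, p(139)=13610949895, p(140)=15065878135, p(141)=16670689208, p(142)=18440293320, p(143)=20390982757, p(144)=22540654445, p(145)=24908858009, p(146)=27517052599, p(147)=30388671978, p(148)=33549419497, p(149)=37027355200, p(150)=40853235313, p(151)=45060624582.
Final step: p(152) = p(151) + p(150) - p(147) - p(145) + p(140) + p(137) - p(130) - p(126) + p(117) + p(112) - p(101) - p(95) + p(82) + p(75) - p(60) - p(52) + p(35) + p(26) - p(7)
= 45060624582 + 40853235313 - 30388671978 - 24908858009 + 15065878135 + 11097645016 - 5371315400 - 3519222692 + 1327710076 + 761002156 - 214481126 - 104651419 + 20506255 + 8118264 - 966467 - 281589 + 14883 + 2436 - 15
= 49686288421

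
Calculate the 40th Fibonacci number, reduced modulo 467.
445

Matrix identity: Q^n = [[F_(n+1), F_n], [F_n, F_(n-1)]] with Q = [[1,1],[1,0]].
n = 40 = 101000₂. Square-and-multiply, entries mod 467:
Q^1 = [[1,1],[1,0]]
Q^2 = (Q^1)² = [[2,1],[1,1]]
Q^5 = (Q^2)²·Q = [[8,5],[5,3]]
Q^10 = (Q^5)² = [[89,55],[55,34]]
Q^20 = (Q^10)² = [[205,227],[227,445]]
Q^40 = (Q^20)² = [[154,445],[445,176]]
F_40 mod 467 = Q^40[0][1] = 445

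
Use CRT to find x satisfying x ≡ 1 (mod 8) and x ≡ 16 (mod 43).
145

Using Chinese Remainder Theorem:
M = 8 × 43 = 344
M1 = 43, M2 = 8
y1 = 43^(-1) mod 8 = 3
y2 = 8^(-1) mod 43 = 27
x = (1×43×3 + 16×8×27) mod 344 = 145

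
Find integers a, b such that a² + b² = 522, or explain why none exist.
9² + 21² (a=9, b=21)

Factorization: 522 = 2 × 3^2 × 29
By Fermat: n is sum of two squares iff every prime p ≡ 3 (mod 4) appears to even power.
All primes ≡ 3 (mod 4) appear to even power.
Search a = 0, 1, 2, … for 522 - a² a perfect square: first hit at a = 9: 522 - 81 = 441 = 21².
522 = 9² + 21² = 81 + 441 ✓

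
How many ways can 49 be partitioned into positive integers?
173525

p(n) counts ways to write n as a sum of positive integers (order ignored).
Euler's pentagonal recurrence: p(k) = p(k-1) + p(k-2) - p(k-5) - p(k-7) + p(k-12) + p(k-15) - ... (offsets j(3j∓1)/2, signs ++--, p(0)=1, p(<0)=0).
DP table for k = 0..48: p(0)=1, p(1)=1, p(2)=2, p(3)=3, p(4)=5, p(5)=7, p(6)=11, p(7)=15, p(8)=22, p(9)=30, p(10)=42, p(11)=56, p(12)=77, p(13)=101, p(14)=135, p(15)=176, p(16)=231, p(17)=297, p(18)=385, p(19)=490, p(20)=627, p(21)=792, p(22)=1002, p(23)=1255, p(24)=1575, p(25)=1958, p(26)=2436, p(27)=3010, p(28)=3718, p(29)=4565, p(30)=5604, p(31)=6842, p(32)=8349, p(33)=10143, p(34)=12310, p(35)=14883, p(36)=17977, p(37)=21637, p(38)=26015, p(39)=31185, p(40)=37338, p(41)=44583, p(42)=53174, p(43)=63261, p(44)=75175, p(45)=89134, p(46)=105558, p(47)=124754, p(48)=147273.
Final step: p(49) = p(48) + p(47) - p(44) - p(42) + p(37) + p(34) - p(27) - p(23) + p(14) + p(9)
= 147273 + 124754 - 75175 - 53174 + 21637 + 12310 - 3010 - 1255 + 135 + 30
= 173525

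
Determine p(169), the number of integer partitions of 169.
250438925115

p(n) counts ways to write n as a sum of positive integers (order ignored).
Euler's pentagonal recurrence: p(k) = p(k-1) + p(k-2) - p(k-5) - p(k-7) + p(k-12) + p(k-15) - ... (offsets j(3j∓1)/2, signs ++--, p(0)=1, p(<0)=0).
DP table for k = 0..168: p(0)=1, p(1)=1, p(2)=2, p(3)=3, p(4)=5, p(5)=7, p(6)=11, p(7)=15, p(8)=22, p(9)=30, p(10)=42, p(11)=56, p(12)=77, p(13)=101, p(14)=135, p(15)=176, p(16)=231, p(17)=297, p(18)=385, p(19)=490, p(20)=627, p(21)=792, p(22)=1002, p(23)=1255, p(24)=1575, p(25)=1958, p(26)=2436, p(27)=3010, p(28)=3718, p(29)=4565, p(30)=5604, p(31)=6842, p(32)=8349, p(33)=10143, p(34)=12310, p(35)=14883, p(36)=17977, p(37)=21637, p(38)=26015, p(39)=31185, p(40)=37338, p(41)=44583, p(42)=53174, p(43)=63261, p(44)=75175, p(45)=89134, p(46)=105558, p(47)=124754, p(48)=147273, p(49)=173525, p(50)=204226, p(51)=239943, p(52)=281589, p(53)=329931, p(54)=386155, p(55)=451276, p(56)=526823, p(57)=614154, p(58)=715220, p(59)=831820, p(60)=966467, p(61)=1121505, p(62)=1300156, p(63)=1505499, p(64)=1741630, p(65)=2012558, p(66)=2323520, p(67)=2679689, p(68)=3087735, p(69)=3554345, p(70)=4087968, p(71)=4697205, p(72)=5392783, p(73)=6185689, p(74)=7089500, p(75)=8118264, p(76)=9289091, p(77)=10619863, p(78)=12132164, p(79)=13848650, p(80)=15796476, p(81)=18004327, p(82)=20506255, p(83)=23338469, p(84)=26543660, p(85)=30167357, p(86)=34262962, p(87)=38887673, p(88)=44108109, p(89)=49995925, p(90)=56634173, p(91)=64112359, p(92)=72533807, p(93)=82010177, p(94)=92669720, p(95)=104651419, p(96)=118114304, p(97)=133230930, p(98)=150198136, p(99)=169229875, p(100)=190569292, p(101)=214481126, p(102)=241265379, p(103)=271248950, p(104)=304801365, p(105)=342325709, p(106)=384276336, p(107)=431149389, p(108)=483502844, p(109)=541946240, p(110)=607163746, p(111)=679903203, p(112)=761002156, p(113)=851376628, p(114)=952050665, p(115)=1064144451, p(116)=1188908248, p(117)=1327710076, p(118)=1482074143, p(119)=1653668665, p(120)=1844349560, p(121)=2056148051, p(122)=2291320912, p(123)=2552338241, p(124)=2841940500, p(125)=3163127352, p(126)=3519222692, p(127)=3913864295, p(128)=4351078600, p(129)=4835271870, p(130)=5371315400, p(131)=5964539504, p(132)=6620830889, p(133)=7346629512, p(134)=8149040695, p(135)=9035836076, p(136)=10015581680, p(137)=11097645016, p(138)=12292341831, p(139)=13610949895, p(140)=15065878135, p(141)=16670689208, p(142)=18440293320, p(143)=20390982757, p(144)=22540654445, p(145)=24908858009, p(146)=27517052599, p(147)=30388671978, p(148)=33549419497, p(149)=37027355200, p(150)=40853235313, p(151)=45060624582, p(152)=49686288421, p(153)=54770336324, p(154)=60356673280, p(155)=66493182097, p(156)=73232243759, p(157)=80630964769, p(158)=88751778802, p(159)=97662728555, p(160)=107438159466, p(161)=118159068427, p(162)=129913904637, p(163)=142798995930, p(164)=156919475295, p(165)=172389800255, p(166)=189334822579, p(167)=207890420102, p(168)=228204732751.
Final step: p(169) = p(168) + p(167) - p(164) - p(162) + p(157) + p(154) - p(147) - p(143) + p(134) + p(129) - p(118) - p(112) + p(99) + p(92) - p(77) - p(69) + p(52) + p(43) - p(24) - p(14)
= 228204732751 + 207890420102 - 156919475295 - 129913904637 + 80630964769 + 60356673280 - 30388671978 - 20390982757 + 8149040695 + 4835271870 - 1482074143 - 761002156 + 169229875 + 72533807 - 10619863 - 3554345 + 281589 + 63261 - 1575 - 135
= 250438925115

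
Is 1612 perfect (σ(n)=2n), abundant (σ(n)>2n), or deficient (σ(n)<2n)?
deficient

Proper divisors of 1612: sum = 1 + 2 + 4 + 13 + 26 + 31 + 52 + 62 + 124 + 403 + 806 = 1524
Since 1524 < 1612, 1612 is deficient.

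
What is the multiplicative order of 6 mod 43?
3

43 is prime, so ord(6) divides φ(43) = 42.
Divisors of 42: 1, 2, 3, 6, 7, 14, 21, 42.
Repeated squaring: 6^1 ≡ 6, 6^2 ≡ 36, 6^4 ≡ 6, 6^8 ≡ 36, 6^16 ≡ 6, 6^32 ≡ 36 (mod 43).
Test 6^d mod 43 for each divisor d in increasing order:
6^1 ≡ 6
6^2 ≡ 36
6^3 = 6^2·6^1 ≡ 1  ← first divisor giving 1
The order is 3.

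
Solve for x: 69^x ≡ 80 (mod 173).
129

Baby-step giant-step with step n = ⌈√173⌉ = 14.
Baby steps 69^j mod 173 (j:value) for j=0..13: 0:1, 1:69, 2:90, 3:155, 4:142, 5:110, 6:151, 7:39, 8:96, 9:50, 10:163, 11:2, 12:138, 13:7.
Giant-step multiplier: 69^(-14) ≡ 69^(172-14) = 69^158 ≡ 24 (mod 173).
Giant steps γ_i = 80·24^i mod 173: γ_0=80, γ_1=17, γ_2=62, γ_3=104, γ_4=74, γ_5=46, γ_6=66, γ_7=27, γ_8=129, γ_9=155 (in table at j=3).
x = i·n + j = 9·14 + 3 = 129.
Check: 69^129 ≡ 80 (mod 173).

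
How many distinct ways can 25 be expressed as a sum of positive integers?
1958

p(n) counts ways to write n as a sum of positive integers (order ignored).
Euler's pentagonal recurrence: p(k) = p(k-1) + p(k-2) - p(k-5) - p(k-7) + p(k-12) + p(k-15) - ... (offsets j(3j∓1)/2, signs ++--, p(0)=1, p(<0)=0).
DP table for k = 0..24: p(0)=1, p(1)=1, p(2)=2, p(3)=3, p(4)=5, p(5)=7, p(6)=11, p(7)=15, p(8)=22, p(9)=30, p(10)=42, p(11)=56, p(12)=77, p(13)=101, p(14)=135, p(15)=176, p(16)=231, p(17)=297, p(18)=385, p(19)=490, p(20)=627, p(21)=792, p(22)=1002, p(23)=1255, p(24)=1575.
Final step: p(25) = p(24) + p(23) - p(20) - p(18) + p(13) + p(10) - p(3)
= 1575 + 1255 - 627 - 385 + 101 + 42 - 3
= 1958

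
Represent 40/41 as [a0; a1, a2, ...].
[0; 1, 40]

Euclidean algorithm steps:
40 = 0 × 41 + 40
41 = 1 × 40 + 1
40 = 40 × 1 + 0
Continued fraction: [0; 1, 40]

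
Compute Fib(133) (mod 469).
404

Matrix identity: Q^n = [[F_(n+1), F_n], [F_n, F_(n-1)]] with Q = [[1,1],[1,0]].
n = 133 = 10000101₂. Square-and-multiply, entries mod 469:
Q^1 = [[1,1],[1,0]]
Q^2 = (Q^1)² = [[2,1],[1,1]]
Q^4 = (Q^2)² = [[5,3],[3,2]]
Q^8 = (Q^4)² = [[34,21],[21,13]]
Q^16 = (Q^8)² = [[190,49],[49,141]]
Q^33 = (Q^16)²·Q = [[316,43],[43,273]]
Q^66 = (Q^33)² = [[401,1],[1,400]]
Q^133 = (Q^66)²·Q = [[267,404],[404,332]]
F_133 mod 469 = Q^133[0][1] = 404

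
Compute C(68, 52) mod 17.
0

Using Lucas' theorem:
Write n=68 and k=52 in base 17:
n in base 17: [4, 0]
k in base 17: [3, 1]
C(68,52) mod 17 = ∏ C(n_i, k_i) mod 17
Digit binomials (mod 17): C(4,3) = 4; C(0,1) = 0 (k_i > n_i)
Product: 4 × 0 = 0 ≡ 0 (mod 17)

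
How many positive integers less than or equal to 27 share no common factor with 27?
18

27 = 3^3
φ(n) = n × ∏(1 - 1/p) for each prime p dividing n
φ(27) = 27 × (1 - 1/3) = 18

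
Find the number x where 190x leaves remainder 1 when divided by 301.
141

gcd(190, 301) = 1, so the inverse exists.
Extended Euclidean algorithm on (301, 190):
301 = 1 × 190 + 111  ⟹  111 = (1)·301 + (-1)·190
190 = 1 × 111 + 79  ⟹  79 = (-1)·301 + (2)·190
111 = 1 × 79 + 32  ⟹  32 = (2)·301 + (-3)·190
79 = 2 × 32 + 15  ⟹  15 = (-5)·301 + (8)·190
32 = 2 × 15 + 2  ⟹  2 = (12)·301 + (-19)·190
15 = 7 × 2 + 1  ⟹  1 = (-89)·301 + (141)·190
So (141)·190 ≡ 1 (mod 301), i.e. 190^(-1) ≡ 141 (mod 301).
Check: 190 × 141 = 26790 ≡ 1 (mod 301)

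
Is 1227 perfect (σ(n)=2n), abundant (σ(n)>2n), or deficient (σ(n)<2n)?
deficient

Proper divisors of 1227: sum = 1 + 3 + 409 = 413
Since 413 < 1227, 1227 is deficient.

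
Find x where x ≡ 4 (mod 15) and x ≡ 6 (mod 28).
34

Using Chinese Remainder Theorem:
M = 15 × 28 = 420
M1 = 28, M2 = 15
y1 = 28^(-1) mod 15 = 7
y2 = 15^(-1) mod 28 = 15
x = (4×28×7 + 6×15×15) mod 420 = 34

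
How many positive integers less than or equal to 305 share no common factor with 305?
240

305 = 5 × 61
φ(n) = n × ∏(1 - 1/p) for each prime p dividing n
φ(305) = 305 × (1 - 1/5) × (1 - 1/61) = 240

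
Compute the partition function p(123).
2552338241

p(n) counts ways to write n as a sum of positive integers (order ignored).
Euler's pentagonal recurrence: p(k) = p(k-1) + p(k-2) - p(k-5) - p(k-7) + p(k-12) + p(k-15) - ... (offsets j(3j∓1)/2, signs ++--, p(0)=1, p(<0)=0).
DP table for k = 0..122: p(0)=1, p(1)=1, p(2)=2, p(3)=3, p(4)=5, p(5)=7, p(6)=11, p(7)=15, p(8)=22, p(9)=30, p(10)=42, p(11)=56, p(12)=77, p(13)=101, p(14)=135, p(15)=176, p(16)=231, p(17)=297, p(18)=385, p(19)=490, p(20)=627, p(21)=792, p(22)=1002, p(23)=1255, p(24)=1575, p(25)=1958, p(26)=2436, p(27)=3010, p(28)=3718, p(29)=4565, p(30)=5604, p(31)=6842, p(32)=8349, p(33)=10143, p(34)=12310, p(35)=14883, p(36)=17977, p(37)=21637, p(38)=26015, p(39)=31185, p(40)=37338, p(41)=44583, p(42)=53174, p(43)=63261, p(44)=75175, p(45)=89134, p(46)=105558, p(47)=124754, p(48)=147273, p(49)=173525, p(50)=204226, p(51)=239943, p(52)=281589, p(53)=329931, p(54)=386155, p(55)=451276, p(56)=526823, p(57)=614154, p(58)=715220, p(59)=831820, p(60)=966467, p(61)=1121505, p(62)=1300156, p(63)=1505499, p(64)=1741630, p(65)=2012558, p(66)=2323520, p(67)=2679689, p(68)=3087735, p(69)=3554345, p(70)=4087968, p(71)=4697205, p(72)=5392783, p(73)=6185689, p(74)=7089500, p(75)=8118264, p(76)=9289091, p(77)=10619863, p(78)=12132164, p(79)=13848650, p(80)=15796476, p(81)=18004327, p(82)=20506255, p(83)=23338469, p(84)=26543660, p(85)=30167357, p(86)=34262962, p(87)=38887673, p(88)=44108109, p(89)=49995925, p(90)=56634173, p(91)=64112359, p(92)=72533807, p(93)=82010177, p(94)=92669720, p(95)=104651419, p(96)=118114304, p(97)=133230930, p(98)=150198136, p(99)=169229875, p(100)=190569292, p(101)=214481126, p(102)=241265379, p(103)=271248950, p(104)=304801365, p(105)=342325709, p(106)=384276336, p(107)=431149389, p(108)=483502844, p(109)=541946240, p(110)=607163746, p(111)=679903203, p(112)=761002156, p(113)=851376628, p(114)=952050665, p(115)=1064144451, p(116)=1188908248, p(117)=1327710076, p(118)=1482074143, p(119)=1653668665, p(120)=1844349560, p(121)=2056148051, p(122)=2291320912.
Final step: p(123) = p(122) + p(121) - p(118) - p(116) + p(111) + p(108) - p(101) - p(97) + p(88) + p(83) - p(72) - p(66) + p(53) + p(46) - p(31) - p(23) + p(6)
= 2291320912 + 2056148051 - 1482074143 - 1188908248 + 679903203 + 483502844 - 214481126 - 133230930 + 44108109 + 23338469 - 5392783 - 2323520 + 329931 + 105558 - 6842 - 1255 + 11
= 2552338241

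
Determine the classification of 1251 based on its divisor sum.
deficient

Proper divisors of 1251: sum = 1 + 3 + 9 + 139 + 417 = 569
Since 569 < 1251, 1251 is deficient.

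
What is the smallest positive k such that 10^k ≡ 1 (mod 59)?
58

59 is prime, so ord(10) divides φ(59) = 58.
Divisors of 58: 1, 2, 29, 58.
Repeated squaring: 10^1 ≡ 10, 10^2 ≡ 41, 10^4 ≡ 29, 10^8 ≡ 15, 10^16 ≡ 48, 10^32 ≡ 3 (mod 59).
Test 10^d mod 59 for each divisor d in increasing order:
10^1 ≡ 10
10^2 ≡ 41
10^29 = 10^16·10^8·10^4·10^1 ≡ 58
10^58 = 10^32·10^16·10^8·10^2 ≡ 1  ← first divisor giving 1
The order is 58.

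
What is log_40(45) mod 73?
61

Baby-step giant-step with step n = ⌈√73⌉ = 9.
Baby steps 40^j mod 73 (j:value) for j=0..8: 0:1, 1:40, 2:67, 3:52, 4:36, 5:53, 6:3, 7:47, 8:55.
Giant-step multiplier: 40^(-9) ≡ 40^(72-9) = 40^63 ≡ 22 (mod 73).
Giant steps γ_i = 45·22^i mod 73: γ_0=45, γ_1=41, γ_2=26, γ_3=61, γ_4=28, γ_5=32, γ_6=47 (in table at j=7).
x = i·n + j = 6·9 + 7 = 61.
Check: 40^61 ≡ 45 (mod 73).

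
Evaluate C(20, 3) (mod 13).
9

Using Lucas' theorem:
Write n=20 and k=3 in base 13:
n in base 13: [1, 7]
k in base 13: [0, 3]
C(20,3) mod 13 = ∏ C(n_i, k_i) mod 13
Digit binomials (mod 13): C(1,0) = 1; C(7,3) = 35 ≡ 9
Product: 1 × 9 = 9 ≡ 9 (mod 13)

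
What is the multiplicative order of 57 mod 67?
66

67 is prime, so ord(57) divides φ(67) = 66.
Divisors of 66: 1, 2, 3, 6, 11, 22, 33, 66.
Repeated squaring: 57^1 ≡ 57, 57^2 ≡ 33, 57^4 ≡ 17, 57^8 ≡ 21, 57^16 ≡ 39, 57^32 ≡ 47, 57^64 ≡ 65 (mod 67).
Test 57^d mod 67 for each divisor d in increasing order:
57^1 ≡ 57
57^2 ≡ 33
57^3 = 57^2·57^1 ≡ 5
57^6 = 57^4·57^2 ≡ 25
57^11 = 57^8·57^2·57^1 ≡ 38
57^22 = 57^16·57^4·57^2 ≡ 37
57^33 = 57^32·57^1 ≡ 66
57^66 = 57^64·57^2 ≡ 1  ← first divisor giving 1
The order is 66.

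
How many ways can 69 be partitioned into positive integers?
3554345

p(n) counts ways to write n as a sum of positive integers (order ignored).
Euler's pentagonal recurrence: p(k) = p(k-1) + p(k-2) - p(k-5) - p(k-7) + p(k-12) + p(k-15) - ... (offsets j(3j∓1)/2, signs ++--, p(0)=1, p(<0)=0).
DP table for k = 0..68: p(0)=1, p(1)=1, p(2)=2, p(3)=3, p(4)=5, p(5)=7, p(6)=11, p(7)=15, p(8)=22, p(9)=30, p(10)=42, p(11)=56, p(12)=77, p(13)=101, p(14)=135, p(15)=176, p(16)=231, p(17)=297, p(18)=385, p(19)=490, p(20)=627, p(21)=792, p(22)=1002, p(23)=1255, p(24)=1575, p(25)=1958, p(26)=2436, p(27)=3010, p(28)=3718, p(29)=4565, p(30)=5604, p(31)=6842, p(32)=8349, p(33)=10143, p(34)=12310, p(35)=14883, p(36)=17977, p(37)=21637, p(38)=26015, p(39)=31185, p(40)=37338, p(41)=44583, p(42)=53174, p(43)=63261, p(44)=75175, p(45)=89134, p(46)=105558, p(47)=124754, p(48)=147273, p(49)=173525, p(50)=204226, p(51)=239943, p(52)=281589, p(53)=329931, p(54)=386155, p(55)=451276, p(56)=526823, p(57)=614154, p(58)=715220, p(59)=831820, p(60)=966467, p(61)=1121505, p(62)=1300156, p(63)=1505499, p(64)=1741630, p(65)=2012558, p(66)=2323520, p(67)=2679689, p(68)=3087735.
Final step: p(69) = p(68) + p(67) - p(64) - p(62) + p(57) + p(54) - p(47) - p(43) + p(34) + p(29) - p(18) - p(12)
= 3087735 + 2679689 - 1741630 - 1300156 + 614154 + 386155 - 124754 - 63261 + 12310 + 4565 - 385 - 77
= 3554345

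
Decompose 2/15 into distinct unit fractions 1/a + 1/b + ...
1/8 + 1/120

Greedy algorithm:
2/15: ceiling(15/2) = 8, use 1/8
1/120: ceiling(120/1) = 120, use 1/120
Result: 2/15 = 1/8 + 1/120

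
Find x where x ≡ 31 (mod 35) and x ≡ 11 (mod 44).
451

Using Chinese Remainder Theorem:
M = 35 × 44 = 1540
M1 = 44, M2 = 35
y1 = 44^(-1) mod 35 = 4
y2 = 35^(-1) mod 44 = 39
x = (31×44×4 + 11×35×39) mod 1540 = 451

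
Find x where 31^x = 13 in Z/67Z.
65

Baby-step giant-step with step n = ⌈√67⌉ = 9.
Baby steps 31^j mod 67 (j:value) for j=0..8: 0:1, 1:31, 2:23, 3:43, 4:60, 5:51, 6:40, 7:34, 8:49.
Giant-step multiplier: 31^(-9) ≡ 31^(66-9) = 31^57 ≡ 3 (mod 67).
Giant steps γ_i = 13·3^i mod 67: γ_0=13, γ_1=39, γ_2=50, γ_3=16, γ_4=48, γ_5=10, γ_6=30, γ_7=23 (in table at j=2).
x = i·n + j = 7·9 + 2 = 65.
Check: 31^65 ≡ 13 (mod 67).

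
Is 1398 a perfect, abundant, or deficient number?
abundant

Proper divisors of 1398: sum = 1 + 2 + 3 + 6 + 233 + 466 + 699 = 1410
Since 1410 > 1398, 1398 is abundant.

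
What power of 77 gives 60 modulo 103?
82

Baby-step giant-step with step n = ⌈√103⌉ = 11.
Baby steps 77^j mod 103 (j:value) for j=0..10: 0:1, 1:77, 2:58, 3:37, 4:68, 5:86, 6:30, 7:44, 8:92, 9:80, 10:83.
Giant-step multiplier: 77^(-11) ≡ 77^(102-11) = 77^91 ≡ 62 (mod 103).
Giant steps γ_i = 60·62^i mod 103: γ_0=60, γ_1=12, γ_2=23, γ_3=87, γ_4=38, γ_5=90, γ_6=18, γ_7=86 (in table at j=5).
x = i·n + j = 7·11 + 5 = 82.
Check: 77^82 ≡ 60 (mod 103).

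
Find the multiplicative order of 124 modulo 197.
196

197 is prime, so ord(124) divides φ(197) = 196.
Divisors of 196: 1, 2, 4, 7, 14, 28, 49, 98, 196.
Repeated squaring: 124^1 ≡ 124, 124^2 ≡ 10, 124^4 ≡ 100, 124^8 ≡ 150, 124^16 ≡ 42, 124^32 ≡ 188, 124^64 ≡ 81, 124^128 ≡ 60 (mod 197).
Test 124^d mod 197 for each divisor d in increasing order:
124^1 ≡ 124
124^2 ≡ 10
124^4 ≡ 100
124^7 = 124^4·124^2·124^1 ≡ 87
124^14 = 124^8·124^4·124^2 ≡ 83
124^28 = 124^16·124^8·124^4 ≡ 191
124^49 = 124^32·124^16·124^1 ≡ 14
124^98 = 124^64·124^32·124^2 ≡ 196
124^196 = 124^128·124^64·124^4 ≡ 1  ← first divisor giving 1
The order is 196.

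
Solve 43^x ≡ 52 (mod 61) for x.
54

Baby-step giant-step with step n = ⌈√61⌉ = 8.
Baby steps 43^j mod 61 (j:value) for j=0..7: 0:1, 1:43, 2:19, 3:24, 4:56, 5:29, 6:27, 7:2.
Giant-step multiplier: 43^(-8) ≡ 43^(60-8) = 43^52 ≡ 22 (mod 61).
Giant steps γ_i = 52·22^i mod 61: γ_0=52, γ_1=46, γ_2=36, γ_3=60, γ_4=39, γ_5=4, γ_6=27 (in table at j=6).
x = i·n + j = 6·8 + 6 = 54.
Check: 43^54 ≡ 52 (mod 61).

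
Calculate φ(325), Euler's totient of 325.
240

325 = 5^2 × 13
φ(n) = n × ∏(1 - 1/p) for each prime p dividing n
φ(325) = 325 × (1 - 1/5) × (1 - 1/13) = 240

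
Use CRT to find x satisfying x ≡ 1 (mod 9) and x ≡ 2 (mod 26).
28

Using Chinese Remainder Theorem:
M = 9 × 26 = 234
M1 = 26, M2 = 9
y1 = 26^(-1) mod 9 = 8
y2 = 9^(-1) mod 26 = 3
x = (1×26×8 + 2×9×3) mod 234 = 28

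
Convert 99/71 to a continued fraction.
[1; 2, 1, 1, 6, 2]

Euclidean algorithm steps:
99 = 1 × 71 + 28
71 = 2 × 28 + 15
28 = 1 × 15 + 13
15 = 1 × 13 + 2
13 = 6 × 2 + 1
2 = 2 × 1 + 0
Continued fraction: [1; 2, 1, 1, 6, 2]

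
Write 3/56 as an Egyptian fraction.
1/19 + 1/1064

Greedy algorithm:
3/56: ceiling(56/3) = 19, use 1/19
1/1064: ceiling(1064/1) = 1064, use 1/1064
Result: 3/56 = 1/19 + 1/1064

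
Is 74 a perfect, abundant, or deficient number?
deficient

Proper divisors of 74: sum = 1 + 2 + 37 = 40
Since 40 < 74, 74 is deficient.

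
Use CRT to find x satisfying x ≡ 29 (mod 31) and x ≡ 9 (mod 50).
959

Using Chinese Remainder Theorem:
M = 31 × 50 = 1550
M1 = 50, M2 = 31
y1 = 50^(-1) mod 31 = 18
y2 = 31^(-1) mod 50 = 21
x = (29×50×18 + 9×31×21) mod 1550 = 959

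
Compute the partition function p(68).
3087735

p(n) counts ways to write n as a sum of positive integers (order ignored).
Euler's pentagonal recurrence: p(k) = p(k-1) + p(k-2) - p(k-5) - p(k-7) + p(k-12) + p(k-15) - ... (offsets j(3j∓1)/2, signs ++--, p(0)=1, p(<0)=0).
DP table for k = 0..67: p(0)=1, p(1)=1, p(2)=2, p(3)=3, p(4)=5, p(5)=7, p(6)=11, p(7)=15, p(8)=22, p(9)=30, p(10)=42, p(11)=56, p(12)=77, p(13)=101, p(14)=135, p(15)=176, p(16)=231, p(17)=297, p(18)=385, p(19)=490, p(20)=627, p(21)=792, p(22)=1002, p(23)=1255, p(24)=1575, p(25)=1958, p(26)=2436, p(27)=3010, p(28)=3718, p(29)=4565, p(30)=5604, p(31)=6842, p(32)=8349, p(33)=10143, p(34)=12310, p(35)=14883, p(36)=17977, p(37)=21637, p(38)=26015, p(39)=31185, p(40)=37338, p(41)=44583, p(42)=53174, p(43)=63261, p(44)=75175, p(45)=89134, p(46)=105558, p(47)=124754, p(48)=147273, p(49)=173525, p(50)=204226, p(51)=239943, p(52)=281589, p(53)=329931, p(54)=386155, p(55)=451276, p(56)=526823, p(57)=614154, p(58)=715220, p(59)=831820, p(60)=966467, p(61)=1121505, p(62)=1300156, p(63)=1505499, p(64)=1741630, p(65)=2012558, p(66)=2323520, p(67)=2679689.
Final step: p(68) = p(67) + p(66) - p(63) - p(61) + p(56) + p(53) - p(46) - p(42) + p(33) + p(28) - p(17) - p(11)
= 2679689 + 2323520 - 1505499 - 1121505 + 526823 + 329931 - 105558 - 53174 + 10143 + 3718 - 297 - 56
= 3087735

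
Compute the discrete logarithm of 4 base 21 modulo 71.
16

Baby-step giant-step with step n = ⌈√71⌉ = 9.
Baby steps 21^j mod 71 (j:value) for j=0..8: 0:1, 1:21, 2:15, 3:31, 4:12, 5:39, 6:38, 7:17, 8:2.
Giant-step multiplier: 21^(-9) ≡ 21^(70-9) = 21^61 ≡ 22 (mod 71).
Giant steps γ_i = 4·22^i mod 71: γ_0=4, γ_1=17 (in table at j=7).
x = i·n + j = 1·9 + 7 = 16.
Check: 21^16 ≡ 4 (mod 71).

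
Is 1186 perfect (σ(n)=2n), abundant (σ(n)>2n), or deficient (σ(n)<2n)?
deficient

Proper divisors of 1186: sum = 1 + 2 + 593 = 596
Since 596 < 1186, 1186 is deficient.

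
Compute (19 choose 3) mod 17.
0

Using Lucas' theorem:
Write n=19 and k=3 in base 17:
n in base 17: [1, 2]
k in base 17: [0, 3]
C(19,3) mod 17 = ∏ C(n_i, k_i) mod 17
Digit binomials (mod 17): C(1,0) = 1; C(2,3) = 0 (k_i > n_i)
Product: 1 × 0 = 0 ≡ 0 (mod 17)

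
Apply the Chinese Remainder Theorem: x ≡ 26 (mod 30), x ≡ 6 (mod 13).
266

Using Chinese Remainder Theorem:
M = 30 × 13 = 390
M1 = 13, M2 = 30
y1 = 13^(-1) mod 30 = 7
y2 = 30^(-1) mod 13 = 10
x = (26×13×7 + 6×30×10) mod 390 = 266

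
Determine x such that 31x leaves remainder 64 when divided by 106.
x ≡ 26 (mod 106)

gcd(31, 106) = 1, which divides 64, so solutions exist.
Find 31^(-1) mod 106 by the extended Euclidean algorithm:
106 = 3 × 31 + 13  ⟹  13 = (1)·106 + (-3)·31
31 = 2 × 13 + 5  ⟹  5 = (-2)·106 + (7)·31
13 = 2 × 5 + 3  ⟹  3 = (5)·106 + (-17)·31
5 = 1 × 3 + 2  ⟹  2 = (-7)·106 + (24)·31
3 = 1 × 2 + 1  ⟹  1 = (12)·106 + (-41)·31
So (-41)·31 ≡ 1 (mod 106), i.e. 31^(-1) ≡ -41 ≡ 65 (mod 106).
x ≡ 65 × 64 = 4160 ≡ 26 (mod 106).
Check: 31 × 26 = 806 ≡ 64 (mod 106).
Unique solution: x ≡ 26 (mod 106)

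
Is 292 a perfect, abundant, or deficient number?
deficient

Proper divisors of 292: sum = 1 + 2 + 4 + 73 + 146 = 226
Since 226 < 292, 292 is deficient.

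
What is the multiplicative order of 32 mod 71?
7

71 is prime, so ord(32) divides φ(71) = 70.
Divisors of 70: 1, 2, 5, 7, 10, 14, 35, 70.
Repeated squaring: 32^1 ≡ 32, 32^2 ≡ 30, 32^4 ≡ 48, 32^8 ≡ 32, 32^16 ≡ 30, 32^32 ≡ 48, 32^64 ≡ 32 (mod 71).
Test 32^d mod 71 for each divisor d in increasing order:
32^1 ≡ 32
32^2 ≡ 30
32^5 = 32^4·32^1 ≡ 45
32^7 = 32^4·32^2·32^1 ≡ 1  ← first divisor giving 1
The order is 7.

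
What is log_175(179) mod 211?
80

Baby-step giant-step with step n = ⌈√211⌉ = 15.
Baby steps 175^j mod 211 (j:value) for j=0..14: 0:1, 1:175, 2:30, 3:186, 4:56, 5:94, 6:203, 7:77, 8:182, 9:200, 10:185, 11:92, 12:64, 13:17, 14:21.
Giant-step multiplier: 175^(-15) ≡ 175^(210-15) = 175^195 ≡ 12 (mod 211).
Giant steps γ_i = 179·12^i mod 211: γ_0=179, γ_1=38, γ_2=34, γ_3=197, γ_4=43, γ_5=94 (in table at j=5).
x = i·n + j = 5·15 + 5 = 80.
Check: 175^80 ≡ 179 (mod 211).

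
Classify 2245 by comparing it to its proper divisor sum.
deficient

Proper divisors of 2245: sum = 1 + 5 + 449 = 455
Since 455 < 2245, 2245 is deficient.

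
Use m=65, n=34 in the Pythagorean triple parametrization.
(3069, 4420, 5381)

Euclid's formula: a = m² - n², b = 2mn, c = m² + n²
m = 65, n = 34
a = 65² - 34² = 4225 - 1156 = 3069
b = 2 × 65 × 34 = 4420
c = 65² + 34² = 4225 + 1156 = 5381
Verification: 3069² + 4420² = 9418761 + 19536400 = 28955161 = 5381² ✓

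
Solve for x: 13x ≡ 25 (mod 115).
x ≡ 55 (mod 115)

gcd(13, 115) = 1, which divides 25, so solutions exist.
Find 13^(-1) mod 115 by the extended Euclidean algorithm:
115 = 8 × 13 + 11  ⟹  11 = (1)·115 + (-8)·13
13 = 1 × 11 + 2  ⟹  2 = (-1)·115 + (9)·13
11 = 5 × 2 + 1  ⟹  1 = (6)·115 + (-53)·13
So (-53)·13 ≡ 1 (mod 115), i.e. 13^(-1) ≡ -53 ≡ 62 (mod 115).
x ≡ 62 × 25 = 1550 ≡ 55 (mod 115).
Check: 13 × 55 = 715 ≡ 25 (mod 115).
Unique solution: x ≡ 55 (mod 115)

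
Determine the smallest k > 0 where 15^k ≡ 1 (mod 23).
22

23 is prime, so ord(15) divides φ(23) = 22.
Divisors of 22: 1, 2, 11, 22.
Repeated squaring: 15^1 ≡ 15, 15^2 ≡ 18, 15^4 ≡ 2, 15^8 ≡ 4, 15^16 ≡ 16 (mod 23).
Test 15^d mod 23 for each divisor d in increasing order:
15^1 ≡ 15
15^2 ≡ 18
15^11 = 15^8·15^2·15^1 ≡ 22
15^22 = 15^16·15^4·15^2 ≡ 1  ← first divisor giving 1
The order is 22.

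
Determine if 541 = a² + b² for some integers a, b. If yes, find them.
10² + 21² (a=10, b=21)

Factorization: 541 = 541
By Fermat: n is sum of two squares iff every prime p ≡ 3 (mod 4) appears to even power.
All primes ≡ 3 (mod 4) appear to even power.
Search a = 0, 1, 2, … for 541 - a² a perfect square: first hit at a = 10: 541 - 100 = 441 = 21².
541 = 10² + 21² = 100 + 441 ✓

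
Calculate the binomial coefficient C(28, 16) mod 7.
0

Using Lucas' theorem:
Write n=28 and k=16 in base 7:
n in base 7: [4, 0]
k in base 7: [2, 2]
C(28,16) mod 7 = ∏ C(n_i, k_i) mod 7
Digit binomials (mod 7): C(4,2) = 6; C(0,2) = 0 (k_i > n_i)
Product: 6 × 0 = 0 ≡ 0 (mod 7)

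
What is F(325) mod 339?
98

Matrix identity: Q^n = [[F_(n+1), F_n], [F_n, F_(n-1)]] with Q = [[1,1],[1,0]].
n = 325 = 101000101₂. Square-and-multiply, entries mod 339:
Q^1 = [[1,1],[1,0]]
Q^2 = (Q^1)² = [[2,1],[1,1]]
Q^5 = (Q^2)²·Q = [[8,5],[5,3]]
Q^10 = (Q^5)² = [[89,55],[55,34]]
Q^20 = (Q^10)² = [[98,324],[324,113]]
Q^40 = (Q^20)² = [[337,225],[225,112]]
Q^81 = (Q^40)²·Q = [[121,118],[118,3]]
Q^162 = (Q^81)² = [[89,55],[55,34]]
Q^325 = (Q^162)²·Q = [[83,98],[98,324]]
F_325 mod 339 = Q^325[0][1] = 98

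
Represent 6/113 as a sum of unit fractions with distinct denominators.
1/19 + 1/2147

Greedy algorithm:
6/113: ceiling(113/6) = 19, use 1/19
1/2147: ceiling(2147/1) = 2147, use 1/2147
Result: 6/113 = 1/19 + 1/2147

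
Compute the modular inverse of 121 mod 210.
151

gcd(121, 210) = 1, so the inverse exists.
Extended Euclidean algorithm on (210, 121):
210 = 1 × 121 + 89  ⟹  89 = (1)·210 + (-1)·121
121 = 1 × 89 + 32  ⟹  32 = (-1)·210 + (2)·121
89 = 2 × 32 + 25  ⟹  25 = (3)·210 + (-5)·121
32 = 1 × 25 + 7  ⟹  7 = (-4)·210 + (7)·121
25 = 3 × 7 + 4  ⟹  4 = (15)·210 + (-26)·121
7 = 1 × 4 + 3  ⟹  3 = (-19)·210 + (33)·121
4 = 1 × 3 + 1  ⟹  1 = (34)·210 + (-59)·121
So (-59)·121 ≡ 1 (mod 210), i.e. 121^(-1) ≡ -59 ≡ 151 (mod 210).
Check: 121 × 151 = 18271 ≡ 1 (mod 210)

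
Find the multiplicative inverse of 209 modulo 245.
34

gcd(209, 245) = 1, so the inverse exists.
Extended Euclidean algorithm on (245, 209):
245 = 1 × 209 + 36  ⟹  36 = (1)·245 + (-1)·209
209 = 5 × 36 + 29  ⟹  29 = (-5)·245 + (6)·209
36 = 1 × 29 + 7  ⟹  7 = (6)·245 + (-7)·209
29 = 4 × 7 + 1  ⟹  1 = (-29)·245 + (34)·209
So (34)·209 ≡ 1 (mod 245), i.e. 209^(-1) ≡ 34 (mod 245).
Check: 209 × 34 = 7106 ≡ 1 (mod 245)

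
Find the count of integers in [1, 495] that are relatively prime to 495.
240

495 = 3^2 × 5 × 11
φ(n) = n × ∏(1 - 1/p) for each prime p dividing n
φ(495) = 495 × (1 - 1/3) × (1 - 1/5) × (1 - 1/11) = 240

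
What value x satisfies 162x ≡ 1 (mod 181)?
19

gcd(162, 181) = 1, so the inverse exists.
Extended Euclidean algorithm on (181, 162):
181 = 1 × 162 + 19  ⟹  19 = (1)·181 + (-1)·162
162 = 8 × 19 + 10  ⟹  10 = (-8)·181 + (9)·162
19 = 1 × 10 + 9  ⟹  9 = (9)·181 + (-10)·162
10 = 1 × 9 + 1  ⟹  1 = (-17)·181 + (19)·162
So (19)·162 ≡ 1 (mod 181), i.e. 162^(-1) ≡ 19 (mod 181).
Check: 162 × 19 = 3078 ≡ 1 (mod 181)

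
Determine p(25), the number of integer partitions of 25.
1958

p(n) counts ways to write n as a sum of positive integers (order ignored).
Euler's pentagonal recurrence: p(k) = p(k-1) + p(k-2) - p(k-5) - p(k-7) + p(k-12) + p(k-15) - ... (offsets j(3j∓1)/2, signs ++--, p(0)=1, p(<0)=0).
DP table for k = 0..24: p(0)=1, p(1)=1, p(2)=2, p(3)=3, p(4)=5, p(5)=7, p(6)=11, p(7)=15, p(8)=22, p(9)=30, p(10)=42, p(11)=56, p(12)=77, p(13)=101, p(14)=135, p(15)=176, p(16)=231, p(17)=297, p(18)=385, p(19)=490, p(20)=627, p(21)=792, p(22)=1002, p(23)=1255, p(24)=1575.
Final step: p(25) = p(24) + p(23) - p(20) - p(18) + p(13) + p(10) - p(3)
= 1575 + 1255 - 627 - 385 + 101 + 42 - 3
= 1958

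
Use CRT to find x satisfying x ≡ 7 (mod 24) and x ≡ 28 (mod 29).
463

Using Chinese Remainder Theorem:
M = 24 × 29 = 696
M1 = 29, M2 = 24
y1 = 29^(-1) mod 24 = 5
y2 = 24^(-1) mod 29 = 23
x = (7×29×5 + 28×24×23) mod 696 = 463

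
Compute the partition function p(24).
1575

p(n) counts ways to write n as a sum of positive integers (order ignored).
Euler's pentagonal recurrence: p(k) = p(k-1) + p(k-2) - p(k-5) - p(k-7) + p(k-12) + p(k-15) - ... (offsets j(3j∓1)/2, signs ++--, p(0)=1, p(<0)=0).
DP table for k = 0..23: p(0)=1, p(1)=1, p(2)=2, p(3)=3, p(4)=5, p(5)=7, p(6)=11, p(7)=15, p(8)=22, p(9)=30, p(10)=42, p(11)=56, p(12)=77, p(13)=101, p(14)=135, p(15)=176, p(16)=231, p(17)=297, p(18)=385, p(19)=490, p(20)=627, p(21)=792, p(22)=1002, p(23)=1255.
Final step: p(24) = p(23) + p(22) - p(19) - p(17) + p(12) + p(9) - p(2)
= 1255 + 1002 - 490 - 297 + 77 + 30 - 2
= 1575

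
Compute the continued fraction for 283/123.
[2; 3, 3, 12]

Euclidean algorithm steps:
283 = 2 × 123 + 37
123 = 3 × 37 + 12
37 = 3 × 12 + 1
12 = 12 × 1 + 0
Continued fraction: [2; 3, 3, 12]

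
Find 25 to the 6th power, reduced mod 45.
10

Repeated squaring. Binary of 6 = 110.
25^1 ≡ 25 (mod 45); 25^2 ≡ 40 (mod 45); 25^4 ≡ 25 (mod 45)
25^6 = 25^2 × 25^4 ≡ 10 (mod 45)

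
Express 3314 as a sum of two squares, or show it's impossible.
17² + 55² (a=17, b=55)

Factorization: 3314 = 2 × 1657
By Fermat: n is sum of two squares iff every prime p ≡ 3 (mod 4) appears to even power.
All primes ≡ 3 (mod 4) appear to even power.
Search a = 0, 1, 2, … for 3314 - a² a perfect square: first hit at a = 17: 3314 - 289 = 3025 = 55².
3314 = 17² + 55² = 289 + 3025 ✓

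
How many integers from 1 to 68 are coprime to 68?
32

68 = 2^2 × 17
φ(n) = n × ∏(1 - 1/p) for each prime p dividing n
φ(68) = 68 × (1 - 1/2) × (1 - 1/17) = 32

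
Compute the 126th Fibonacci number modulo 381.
128

Matrix identity: Q^n = [[F_(n+1), F_n], [F_n, F_(n-1)]] with Q = [[1,1],[1,0]].
n = 126 = 1111110₂. Square-and-multiply, entries mod 381:
Q^1 = [[1,1],[1,0]]
Q^3 = (Q^1)²·Q = [[3,2],[2,1]]
Q^7 = (Q^3)²·Q = [[21,13],[13,8]]
Q^15 = (Q^7)²·Q = [[225,229],[229,377]]
Q^31 = (Q^15)²·Q = [[132,196],[196,317]]
Q^63 = (Q^31)²·Q = [[207,214],[214,374]]
Q^126 = (Q^63)² = [[253,128],[128,125]]
F_126 mod 381 = Q^126[0][1] = 128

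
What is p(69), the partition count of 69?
3554345

p(n) counts ways to write n as a sum of positive integers (order ignored).
Euler's pentagonal recurrence: p(k) = p(k-1) + p(k-2) - p(k-5) - p(k-7) + p(k-12) + p(k-15) - ... (offsets j(3j∓1)/2, signs ++--, p(0)=1, p(<0)=0).
DP table for k = 0..68: p(0)=1, p(1)=1, p(2)=2, p(3)=3, p(4)=5, p(5)=7, p(6)=11, p(7)=15, p(8)=22, p(9)=30, p(10)=42, p(11)=56, p(12)=77, p(13)=101, p(14)=135, p(15)=176, p(16)=231, p(17)=297, p(18)=385, p(19)=490, p(20)=627, p(21)=792, p(22)=1002, p(23)=1255, p(24)=1575, p(25)=1958, p(26)=2436, p(27)=3010, p(28)=3718, p(29)=4565, p(30)=5604, p(31)=6842, p(32)=8349, p(33)=10143, p(34)=12310, p(35)=14883, p(36)=17977, p(37)=21637, p(38)=26015, p(39)=31185, p(40)=37338, p(41)=44583, p(42)=53174, p(43)=63261, p(44)=75175, p(45)=89134, p(46)=105558, p(47)=124754, p(48)=147273, p(49)=173525, p(50)=204226, p(51)=239943, p(52)=281589, p(53)=329931, p(54)=386155, p(55)=451276, p(56)=526823, p(57)=614154, p(58)=715220, p(59)=831820, p(60)=966467, p(61)=1121505, p(62)=1300156, p(63)=1505499, p(64)=1741630, p(65)=2012558, p(66)=2323520, p(67)=2679689, p(68)=3087735.
Final step: p(69) = p(68) + p(67) - p(64) - p(62) + p(57) + p(54) - p(47) - p(43) + p(34) + p(29) - p(18) - p(12)
= 3087735 + 2679689 - 1741630 - 1300156 + 614154 + 386155 - 124754 - 63261 + 12310 + 4565 - 385 - 77
= 3554345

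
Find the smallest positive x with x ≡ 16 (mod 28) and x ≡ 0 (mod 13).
156

Using Chinese Remainder Theorem:
M = 28 × 13 = 364
M1 = 13, M2 = 28
y1 = 13^(-1) mod 28 = 13
y2 = 28^(-1) mod 13 = 7
x = (16×13×13 + 0×28×7) mod 364 = 156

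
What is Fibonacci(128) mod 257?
241

Matrix identity: Q^n = [[F_(n+1), F_n], [F_n, F_(n-1)]] with Q = [[1,1],[1,0]].
n = 128 = 10000000₂. Square-and-multiply, entries mod 257:
Q^1 = [[1,1],[1,0]]
Q^2 = (Q^1)² = [[2,1],[1,1]]
Q^4 = (Q^2)² = [[5,3],[3,2]]
Q^8 = (Q^4)² = [[34,21],[21,13]]
Q^16 = (Q^8)² = [[55,216],[216,96]]
Q^32 = (Q^16)² = [[80,234],[234,103]]
Q^64 = (Q^32)² = [[247,160],[160,87]]
Q^128 = (Q^64)² = [[0,241],[241,16]]
F_128 mod 257 = Q^128[0][1] = 241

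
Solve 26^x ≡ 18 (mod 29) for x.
5

Baby-step giant-step with step n = ⌈√29⌉ = 6.
Baby steps 26^j mod 29 (j:value) for j=0..5: 0:1, 1:26, 2:9, 3:2, 4:23, 5:18.
h = 18 is already in the table at j=5, so x = 5.
Check: 26^5 ≡ 18 (mod 29).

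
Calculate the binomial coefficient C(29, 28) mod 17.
12

Using Lucas' theorem:
Write n=29 and k=28 in base 17:
n in base 17: [1, 12]
k in base 17: [1, 11]
C(29,28) mod 17 = ∏ C(n_i, k_i) mod 17
Digit binomials (mod 17): C(1,1) = 1; C(12,11) = 12
Product: 1 × 12 = 12 ≡ 12 (mod 17)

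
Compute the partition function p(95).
104651419

p(n) counts ways to write n as a sum of positive integers (order ignored).
Euler's pentagonal recurrence: p(k) = p(k-1) + p(k-2) - p(k-5) - p(k-7) + p(k-12) + p(k-15) - ... (offsets j(3j∓1)/2, signs ++--, p(0)=1, p(<0)=0).
DP table for k = 0..94: p(0)=1, p(1)=1, p(2)=2, p(3)=3, p(4)=5, p(5)=7, p(6)=11, p(7)=15, p(8)=22, p(9)=30, p(10)=42, p(11)=56, p(12)=77, p(13)=101, p(14)=135, p(15)=176, p(16)=231, p(17)=297, p(18)=385, p(19)=490, p(20)=627, p(21)=792, p(22)=1002, p(23)=1255, p(24)=1575, p(25)=1958, p(26)=2436, p(27)=3010, p(28)=3718, p(29)=4565, p(30)=5604, p(31)=6842, p(32)=8349, p(33)=10143, p(34)=12310, p(35)=14883, p(36)=17977, p(37)=21637, p(38)=26015, p(39)=31185, p(40)=37338, p(41)=44583, p(42)=53174, p(43)=63261, p(44)=75175, p(45)=89134, p(46)=105558, p(47)=124754, p(48)=147273, p(49)=173525, p(50)=204226, p(51)=239943, p(52)=281589, p(53)=329931, p(54)=386155, p(55)=451276, p(56)=526823, p(57)=614154, p(58)=715220, p(59)=831820, p(60)=966467, p(61)=1121505, p(62)=1300156, p(63)=1505499, p(64)=1741630, p(65)=2012558, p(66)=2323520, p(67)=2679689, p(68)=3087735, p(69)=3554345, p(70)=4087968, p(71)=4697205, p(72)=5392783, p(73)=6185689, p(74)=7089500, p(75)=8118264, p(76)=9289091, p(77)=10619863, p(78)=12132164, p(79)=13848650, p(80)=15796476, p(81)=18004327, p(82)=20506255, p(83)=23338469, p(84)=26543660, p(85)=30167357, p(86)=34262962, p(87)=38887673, p(88)=44108109, p(89)=49995925, p(90)=56634173, p(91)=64112359, p(92)=72533807, p(93)=82010177, p(94)=92669720.
Final step: p(95) = p(94) + p(93) - p(90) - p(88) + p(83) + p(80) - p(73) - p(69) + p(60) + p(55) - p(44) - p(38) + p(25) + p(18) - p(3)
= 92669720 + 82010177 - 56634173 - 44108109 + 23338469 + 15796476 - 6185689 - 3554345 + 966467 + 451276 - 75175 - 26015 + 1958 + 385 - 3
= 104651419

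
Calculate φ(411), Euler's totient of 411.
272

411 = 3 × 137
φ(n) = n × ∏(1 - 1/p) for each prime p dividing n
φ(411) = 411 × (1 - 1/3) × (1 - 1/137) = 272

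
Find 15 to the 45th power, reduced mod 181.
1

Repeated squaring. Binary of 45 = 101101.
15^1 ≡ 15 (mod 181); 15^2 ≡ 44 (mod 181); 15^4 ≡ 126 (mod 181); 15^8 ≡ 129 (mod 181); 15^16 ≡ 170 (mod 181); 15^32 ≡ 121 (mod 181)
15^45 = 15^1 × 15^4 × 15^8 × 15^32 ≡ 1 (mod 181)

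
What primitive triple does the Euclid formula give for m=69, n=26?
(4085, 3588, 5437)

Euclid's formula: a = m² - n², b = 2mn, c = m² + n²
m = 69, n = 26
a = 69² - 26² = 4761 - 676 = 4085
b = 2 × 69 × 26 = 3588
c = 69² + 26² = 4761 + 676 = 5437
Verification: 4085² + 3588² = 16687225 + 12873744 = 29560969 = 5437² ✓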